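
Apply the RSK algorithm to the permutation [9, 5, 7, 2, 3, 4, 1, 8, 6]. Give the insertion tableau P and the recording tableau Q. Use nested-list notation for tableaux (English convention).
Insert each entry of the permutation into P by Schensted row insertion, recording in Q the position of each new cell.

Insert 9: appended to row 1. P = [[9]].
Insert 5: 5 bumps 9 from row 1; 9 starts row 2. P = [[5], [9]].
Insert 7: appended to row 1. P = [[5, 7], [9]].
Insert 2: 2 bumps 5 from row 1; 5 bumps 9 from row 2; 9 starts row 3. P = [[2, 7], [5], [9]].
Insert 3: 3 bumps 7 from row 1; 7 appends to row 2. P = [[2, 3], [5, 7], [9]].
Insert 4: appended to row 1. P = [[2, 3, 4], [5, 7], [9]].
Insert 1: 1 bumps 2 from row 1; 2 bumps 5 from row 2; 5 bumps 9 from row 3; 9 starts row 4. P = [[1, 3, 4], [2, 7], [5], [9]].
Insert 8: appended to row 1. P = [[1, 3, 4, 8], [2, 7], [5], [9]].
Insert 6: 6 bumps 8 from row 1; 8 appends to row 2. P = [[1, 3, 4, 6], [2, 7, 8], [5], [9]].

So P = [[1, 3, 4, 6], [2, 7, 8], [5], [9]], Q = [[1, 3, 6, 8], [2, 5, 9], [4], [7]].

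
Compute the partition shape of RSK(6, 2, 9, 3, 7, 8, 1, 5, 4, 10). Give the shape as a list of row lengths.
[5, 2, 2, 1]

Row-insert each entry into an empty tableau.

After inserting 6: P = [[6]].
After inserting 2: P = [[2], [6]].
After inserting 9: P = [[2, 9], [6]].
After inserting 3: P = [[2, 3], [6, 9]].
After inserting 7: P = [[2, 3, 7], [6, 9]].
After inserting 8: P = [[2, 3, 7, 8], [6, 9]].
After inserting 1: P = [[1, 3, 7, 8], [2, 9], [6]].
After inserting 5: P = [[1, 3, 5, 8], [2, 7], [6, 9]].
After inserting 4: P = [[1, 3, 4, 8], [2, 5], [6, 7], [9]].
After inserting 10: P = [[1, 3, 4, 8, 10], [2, 5], [6, 7], [9]].

The final insertion tableau P = [[1, 3, 4, 8, 10], [2, 5], [6, 7], [9]] has shape [5, 2, 2, 1].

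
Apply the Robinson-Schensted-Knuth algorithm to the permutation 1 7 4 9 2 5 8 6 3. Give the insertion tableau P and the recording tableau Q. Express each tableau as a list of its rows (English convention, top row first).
Insert each entry of the permutation into P by Schensted row insertion, recording in Q the position of each new cell.

Insert 1: appended to row 1. P = [[1]].
Insert 7: appended to row 1. P = [[1, 7]].
Insert 4: 4 bumps 7 from row 1; 7 starts row 2. P = [[1, 4], [7]].
Insert 9: appended to row 1. P = [[1, 4, 9], [7]].
Insert 2: 2 bumps 4 from row 1; 4 bumps 7 from row 2; 7 starts row 3. P = [[1, 2, 9], [4], [7]].
Insert 5: 5 bumps 9 from row 1; 9 appends to row 2. P = [[1, 2, 5], [4, 9], [7]].
Insert 8: appended to row 1. P = [[1, 2, 5, 8], [4, 9], [7]].
Insert 6: 6 bumps 8 from row 1; 8 bumps 9 from row 2; 9 appends to row 3. P = [[1, 2, 5, 6], [4, 8], [7, 9]].
Insert 3: 3 bumps 5 from row 1; 5 bumps 8 from row 2; 8 bumps 9 from row 3; 9 starts row 4. P = [[1, 2, 3, 6], [4, 5], [7, 8], [9]].

So P = [[1, 2, 3, 6], [4, 5], [7, 8], [9]], Q = [[1, 2, 4, 7], [3, 6], [5, 8], [9]].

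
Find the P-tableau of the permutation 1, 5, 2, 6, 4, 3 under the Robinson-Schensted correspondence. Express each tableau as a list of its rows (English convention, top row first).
P = [[1, 2, 3], [4, 6], [5]]

Insert 1: appended to row 1. P = [[1]].
Insert 5: appended to row 1. P = [[1, 5]].
Insert 2: 2 bumps 5 from row 1; 5 starts row 2. P = [[1, 2], [5]].
Insert 6: appended to row 1. P = [[1, 2, 6], [5]].
Insert 4: 4 bumps 6 from row 1; 6 appends to row 2. P = [[1, 2, 4], [5, 6]].
Insert 3: 3 bumps 4 from row 1; 4 bumps 5 from row 2; 5 starts row 3. P = [[1, 2, 3], [4, 6], [5]].

So P = [[1, 2, 3], [4, 6], [5]].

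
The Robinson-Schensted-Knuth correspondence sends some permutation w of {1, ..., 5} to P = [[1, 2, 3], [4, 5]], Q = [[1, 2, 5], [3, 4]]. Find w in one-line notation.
4 5 1 2 3

Reverse the RSK construction: for i from n down to 1, find the cell of Q containing i, remove the entry at that cell from P, and reverse-bump it up through P; the value ejected from row 1 is w(i).

Step i=5: Q has 5 at row 1, column 3; remove that cell from P, ejecting 3. So w(5) = 3. P is now [[1, 2], [4, 5]].
Step i=4: Q has 4 at row 2, column 2; remove 5 from row 2 of P and reverse-bump: 5 enters row 1 and ejects 2. So w(4) = 2. P is now [[1, 5], [4]].
Step i=3: Q has 3 at row 2, column 1; remove 4 from row 2 of P and reverse-bump: 4 enters row 1 and ejects 1. So w(3) = 1. P is now [[4, 5]].
Step i=2: Q has 2 at row 1, column 2; remove that cell from P, ejecting 5. So w(2) = 5. P is now [[4]].
Step i=1: Q has 1 at row 1, column 1; remove that cell from P, ejecting 4. So w(1) = 4. P is now [].

So w = 4 5 1 2 3.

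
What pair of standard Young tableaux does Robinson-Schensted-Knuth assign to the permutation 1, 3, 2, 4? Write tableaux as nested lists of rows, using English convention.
Insert each entry of the permutation into P by Schensted row insertion, recording in Q the position of each new cell.

After inserting 1: P = [[1]].
After inserting 3: P = [[1, 3]].
After inserting 2: P = [[1, 2], [3]].
After inserting 4: P = [[1, 2, 4], [3]].

So P = [[1, 2, 4], [3]], Q = [[1, 2, 4], [3]].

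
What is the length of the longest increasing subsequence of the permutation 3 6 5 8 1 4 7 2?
3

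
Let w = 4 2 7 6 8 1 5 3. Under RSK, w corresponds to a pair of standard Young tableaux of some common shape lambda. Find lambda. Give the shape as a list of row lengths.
Row-insert each entry into an empty tableau.

After inserting 4: P = [[4]].
After inserting 2: P = [[2], [4]].
After inserting 7: P = [[2, 7], [4]].
After inserting 6: P = [[2, 6], [4, 7]].
After inserting 8: P = [[2, 6, 8], [4, 7]].
After inserting 1: P = [[1, 6, 8], [2, 7], [4]].
After inserting 5: P = [[1, 5, 8], [2, 6], [4, 7]].
After inserting 3: P = [[1, 3, 8], [2, 5], [4, 6], [7]].

The final insertion tableau P = [[1, 3, 8], [2, 5], [4, 6], [7]] has shape [3, 2, 2, 1].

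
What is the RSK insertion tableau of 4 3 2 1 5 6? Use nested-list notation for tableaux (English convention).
P = [[1, 5, 6], [2], [3], [4]]

Insert 4: appended to row 1. P = [[4]].
Insert 3: 3 bumps 4 from row 1; 4 starts row 2. P = [[3], [4]].
Insert 2: 2 bumps 3 from row 1; 3 bumps 4 from row 2; 4 starts row 3. P = [[2], [3], [4]].
Insert 1: 1 bumps 2 from row 1; 2 bumps 3 from row 2; 3 bumps 4 from row 3; 4 starts row 4. P = [[1], [2], [3], [4]].
Insert 5: appended to row 1. P = [[1, 5], [2], [3], [4]].
Insert 6: appended to row 1. P = [[1, 5, 6], [2], [3], [4]].

So P = [[1, 5, 6], [2], [3], [4]].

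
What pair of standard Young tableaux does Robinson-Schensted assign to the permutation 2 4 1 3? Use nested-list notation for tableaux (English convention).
Insert each entry of the permutation into P by Schensted row insertion, recording in Q the position of each new cell.

Insert 2: appended to row 1. P = [[2]].
Insert 4: appended to row 1. P = [[2, 4]].
Insert 1: 1 bumps 2 from row 1; 2 starts row 2. P = [[1, 4], [2]].
Insert 3: 3 bumps 4 from row 1; 4 appends to row 2. P = [[1, 3], [2, 4]].

So P = [[1, 3], [2, 4]], Q = [[1, 2], [3, 4]].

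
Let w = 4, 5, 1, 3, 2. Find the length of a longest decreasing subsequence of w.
3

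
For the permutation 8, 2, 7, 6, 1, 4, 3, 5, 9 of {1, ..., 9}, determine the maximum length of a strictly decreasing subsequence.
5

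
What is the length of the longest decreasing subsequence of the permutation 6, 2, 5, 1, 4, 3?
4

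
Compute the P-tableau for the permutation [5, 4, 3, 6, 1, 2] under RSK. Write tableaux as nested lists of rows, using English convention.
P = [[1, 2], [3, 6], [4], [5]]

Insert 5: appended to row 1. P = [[5]].
Insert 4: 4 bumps 5 from row 1; 5 starts row 2. P = [[4], [5]].
Insert 3: 3 bumps 4 from row 1; 4 bumps 5 from row 2; 5 starts row 3. P = [[3], [4], [5]].
Insert 6: appended to row 1. P = [[3, 6], [4], [5]].
Insert 1: 1 bumps 3 from row 1; 3 bumps 4 from row 2; 4 bumps 5 from row 3; 5 starts row 4. P = [[1, 6], [3], [4], [5]].
Insert 2: 2 bumps 6 from row 1; 6 appends to row 2. P = [[1, 2], [3, 6], [4], [5]].

So P = [[1, 2], [3, 6], [4], [5]].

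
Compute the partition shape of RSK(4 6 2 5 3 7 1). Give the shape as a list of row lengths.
[3, 2, 1, 1]

Row-insert each entry into an empty tableau.

After inserting 4: P = [[4]].
After inserting 6: P = [[4, 6]].
After inserting 2: P = [[2, 6], [4]].
After inserting 5: P = [[2, 5], [4, 6]].
After inserting 3: P = [[2, 3], [4, 5], [6]].
After inserting 7: P = [[2, 3, 7], [4, 5], [6]].
After inserting 1: P = [[1, 3, 7], [2, 5], [4], [6]].

The final insertion tableau P = [[1, 3, 7], [2, 5], [4], [6]] has shape [3, 2, 1, 1].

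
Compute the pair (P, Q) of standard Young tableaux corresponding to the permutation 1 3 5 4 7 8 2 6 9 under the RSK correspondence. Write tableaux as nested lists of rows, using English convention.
Insert each entry of the permutation into P by Schensted row insertion, recording in Q the position of each new cell.

Insert 1: appended to row 1. P = [[1]], Q = [[1]].
Insert 3: appended to row 1. P = [[1, 3]], Q = [[1, 2]].
Insert 5: appended to row 1. P = [[1, 3, 5]], Q = [[1, 2, 3]].
Insert 4: 4 bumps 5 from row 1; 5 starts row 2. P = [[1, 3, 4], [5]], Q = [[1, 2, 3], [4]].
Insert 7: appended to row 1. P = [[1, 3, 4, 7], [5]], Q = [[1, 2, 3, 5], [4]].
Insert 8: appended to row 1. P = [[1, 3, 4, 7, 8], [5]], Q = [[1, 2, 3, 5, 6], [4]].
Insert 2: 2 bumps 3 from row 1; 3 bumps 5 from row 2; 5 starts row 3. P = [[1, 2, 4, 7, 8], [3], [5]], Q = [[1, 2, 3, 5, 6], [4], [7]].
Insert 6: 6 bumps 7 from row 1; 7 appends to row 2. P = [[1, 2, 4, 6, 8], [3, 7], [5]], Q = [[1, 2, 3, 5, 6], [4, 8], [7]].
Insert 9: appended to row 1. P = [[1, 2, 4, 6, 8, 9], [3, 7], [5]], Q = [[1, 2, 3, 5, 6, 9], [4, 8], [7]].

So P = [[1, 2, 4, 6, 8, 9], [3, 7], [5]], Q = [[1, 2, 3, 5, 6, 9], [4, 8], [7]].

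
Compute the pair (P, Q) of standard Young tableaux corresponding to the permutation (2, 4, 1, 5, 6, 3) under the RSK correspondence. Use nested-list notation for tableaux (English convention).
P = [[1, 3, 5, 6], [2, 4]], Q = [[1, 2, 4, 5], [3, 6]]

Insert each entry of the permutation into P by Schensted row insertion, recording in Q the position of each new cell.

After inserting 2: P = [[2]].
After inserting 4: P = [[2, 4]].
After inserting 1: P = [[1, 4], [2]].
After inserting 5: P = [[1, 4, 5], [2]].
After inserting 6: P = [[1, 4, 5, 6], [2]].
After inserting 3: P = [[1, 3, 5, 6], [2, 4]].

So P = [[1, 3, 5, 6], [2, 4]], Q = [[1, 2, 4, 5], [3, 6]].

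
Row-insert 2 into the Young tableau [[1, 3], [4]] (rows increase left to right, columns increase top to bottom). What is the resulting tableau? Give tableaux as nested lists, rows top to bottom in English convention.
In row 1, 2 replaces 3 (the leftmost entry greater than 2); 3 is bumped to row 2. In row 2, 3 replaces 4 (the leftmost entry greater than 3); 4 is bumped to row 3. 4 starts a new row 3. The new tableau is [[1, 2], [3], [4]].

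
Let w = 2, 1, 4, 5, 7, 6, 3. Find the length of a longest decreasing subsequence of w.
3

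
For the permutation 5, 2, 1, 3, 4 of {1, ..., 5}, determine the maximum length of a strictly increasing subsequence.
3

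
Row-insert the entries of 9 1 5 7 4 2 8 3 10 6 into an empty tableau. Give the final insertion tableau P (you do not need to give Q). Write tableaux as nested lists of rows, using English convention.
Insert 9: appended to row 1. P = [[9]].
Insert 1: 1 bumps 9 from row 1; 9 starts row 2. P = [[1], [9]].
Insert 5: appended to row 1. P = [[1, 5], [9]].
Insert 7: appended to row 1. P = [[1, 5, 7], [9]].
Insert 4: 4 bumps 5 from row 1; 5 bumps 9 from row 2; 9 starts row 3. P = [[1, 4, 7], [5], [9]].
Insert 2: 2 bumps 4 from row 1; 4 bumps 5 from row 2; 5 bumps 9 from row 3; 9 starts row 4. P = [[1, 2, 7], [4], [5], [9]].
Insert 8: appended to row 1. P = [[1, 2, 7, 8], [4], [5], [9]].
Insert 3: 3 bumps 7 from row 1; 7 appends to row 2. P = [[1, 2, 3, 8], [4, 7], [5], [9]].
Insert 10: appended to row 1. P = [[1, 2, 3, 8, 10], [4, 7], [5], [9]].
Insert 6: 6 bumps 8 from row 1; 8 appends to row 2. P = [[1, 2, 3, 6, 10], [4, 7, 8], [5], [9]].

So P = [[1, 2, 3, 6, 10], [4, 7, 8], [5], [9]].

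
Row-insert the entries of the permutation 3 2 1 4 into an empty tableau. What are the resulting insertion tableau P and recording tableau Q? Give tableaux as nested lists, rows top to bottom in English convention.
Insert each entry of the permutation into P by Schensted row insertion, recording in Q the position of each new cell.

After inserting 3: P = [[3]].
After inserting 2: P = [[2], [3]].
After inserting 1: P = [[1], [2], [3]].
After inserting 4: P = [[1, 4], [2], [3]].

So P = [[1, 4], [2], [3]], Q = [[1, 4], [2], [3]].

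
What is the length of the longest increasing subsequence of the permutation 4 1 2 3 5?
4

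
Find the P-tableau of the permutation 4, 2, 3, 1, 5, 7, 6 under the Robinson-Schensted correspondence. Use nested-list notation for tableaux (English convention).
Insert 4: appended to row 1. P = [[4]].
Insert 2: 2 bumps 4 from row 1; 4 starts row 2. P = [[2], [4]].
Insert 3: appended to row 1. P = [[2, 3], [4]].
Insert 1: 1 bumps 2 from row 1; 2 bumps 4 from row 2; 4 starts row 3. P = [[1, 3], [2], [4]].
Insert 5: appended to row 1. P = [[1, 3, 5], [2], [4]].
Insert 7: appended to row 1. P = [[1, 3, 5, 7], [2], [4]].
Insert 6: 6 bumps 7 from row 1; 7 appends to row 2. P = [[1, 3, 5, 6], [2, 7], [4]].

So P = [[1, 3, 5, 6], [2, 7], [4]].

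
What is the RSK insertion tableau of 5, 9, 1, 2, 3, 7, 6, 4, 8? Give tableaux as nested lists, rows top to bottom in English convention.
P = [[1, 2, 3, 4, 8], [5, 6], [7], [9]]

Insert 5: appended to row 1. P = [[5]].
Insert 9: appended to row 1. P = [[5, 9]].
Insert 1: 1 bumps 5 from row 1; 5 starts row 2. P = [[1, 9], [5]].
Insert 2: 2 bumps 9 from row 1; 9 appends to row 2. P = [[1, 2], [5, 9]].
Insert 3: appended to row 1. P = [[1, 2, 3], [5, 9]].
Insert 7: appended to row 1. P = [[1, 2, 3, 7], [5, 9]].
Insert 6: 6 bumps 7 from row 1; 7 bumps 9 from row 2; 9 starts row 3. P = [[1, 2, 3, 6], [5, 7], [9]].
Insert 4: 4 bumps 6 from row 1; 6 bumps 7 from row 2; 7 bumps 9 from row 3; 9 starts row 4. P = [[1, 2, 3, 4], [5, 6], [7], [9]].
Insert 8: appended to row 1. P = [[1, 2, 3, 4, 8], [5, 6], [7], [9]].

So P = [[1, 2, 3, 4, 8], [5, 6], [7], [9]].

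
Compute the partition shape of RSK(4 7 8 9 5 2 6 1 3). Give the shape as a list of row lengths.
[4, 2, 2, 1]

RSK row insertion gives P = [[1, 3, 6, 9], [2, 5], [4, 8], [7]], which has shape [4, 2, 2, 1].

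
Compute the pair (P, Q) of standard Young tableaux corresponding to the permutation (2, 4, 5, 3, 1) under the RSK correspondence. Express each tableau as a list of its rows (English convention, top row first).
Insert each entry of the permutation into P by Schensted row insertion, recording in Q the position of each new cell.

Insert 2: appended to row 1. P = [[2]], Q = [[1]].
Insert 4: appended to row 1. P = [[2, 4]], Q = [[1, 2]].
Insert 5: appended to row 1. P = [[2, 4, 5]], Q = [[1, 2, 3]].
Insert 3: 3 bumps 4 from row 1; 4 starts row 2. P = [[2, 3, 5], [4]], Q = [[1, 2, 3], [4]].
Insert 1: 1 bumps 2 from row 1; 2 bumps 4 from row 2; 4 starts row 3. P = [[1, 3, 5], [2], [4]], Q = [[1, 2, 3], [4], [5]].

So P = [[1, 3, 5], [2], [4]], Q = [[1, 2, 3], [4], [5]].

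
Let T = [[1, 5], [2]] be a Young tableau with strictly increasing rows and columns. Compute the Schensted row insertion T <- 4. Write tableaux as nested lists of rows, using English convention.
In row 1, 4 replaces 5 (the leftmost entry greater than 4); 5 is bumped to row 2. 5 is appended to row 2. The new tableau is [[1, 4], [2, 5]].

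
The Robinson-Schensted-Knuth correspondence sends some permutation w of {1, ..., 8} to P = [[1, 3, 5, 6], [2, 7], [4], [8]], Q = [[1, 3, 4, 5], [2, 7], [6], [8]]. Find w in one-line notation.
8 2 4 5 7 3 6 1

Reverse the RSK construction: for i from n down to 1, find the cell of Q containing i, remove the entry at that cell from P, and reverse-bump it up through P; the value ejected from row 1 is w(i).

Step i=8: Q has 8 at row 4, column 1; remove 8 from row 4 of P and reverse-bump: 8 enters row 3 and ejects 4; 4 enters row 2 and ejects 2; 2 enters row 1 and ejects 1. So w(8) = 1. P is now [[2, 3, 5, 6], [4, 7], [8]].
Step i=7: Q has 7 at row 2, column 2; remove 7 from row 2 of P and reverse-bump: 7 enters row 1 and ejects 6. So w(7) = 6. P is now [[2, 3, 5, 7], [4], [8]].
Step i=6: Q has 6 at row 3, column 1; remove 8 from row 3 of P and reverse-bump: 8 enters row 2 and ejects 4; 4 enters row 1 and ejects 3. So w(6) = 3. P is now [[2, 4, 5, 7], [8]].
Step i=5: Q has 5 at row 1, column 4; remove that cell from P, ejecting 7. So w(5) = 7. P is now [[2, 4, 5], [8]].
Step i=4: Q has 4 at row 1, column 3; remove that cell from P, ejecting 5. So w(4) = 5. P is now [[2, 4], [8]].
Step i=3: Q has 3 at row 1, column 2; remove that cell from P, ejecting 4. So w(3) = 4. P is now [[2], [8]].
Step i=2: Q has 2 at row 2, column 1; remove 8 from row 2 of P and reverse-bump: 8 enters row 1 and ejects 2. So w(2) = 2. P is now [[8]].
Step i=1: Q has 1 at row 1, column 1; remove that cell from P, ejecting 8. So w(1) = 8. P is now [].

So w = 8 2 4 5 7 3 6 1.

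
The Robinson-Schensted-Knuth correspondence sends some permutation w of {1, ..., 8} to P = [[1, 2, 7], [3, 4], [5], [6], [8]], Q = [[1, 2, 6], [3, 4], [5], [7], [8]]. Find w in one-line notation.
3 8 1 6 5 7 4 2

Reverse RSK: for i = n, n-1, ..., 1, locate i in Q, remove the corresponding corner cell from P, and reverse-bump its entry up through P; the value ejected from row 1 is w(i).

So w = 3 8 1 6 5 7 4 2.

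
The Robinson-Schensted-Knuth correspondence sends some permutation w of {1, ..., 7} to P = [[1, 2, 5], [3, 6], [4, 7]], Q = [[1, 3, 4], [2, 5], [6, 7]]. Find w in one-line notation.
Reverse the RSK construction: for i from n down to 1, find the cell of Q containing i, remove the entry at that cell from P, and reverse-bump it up through P; the value ejected from row 1 is w(i).

Step i=7: Q has 7 at row 3, column 2; remove 7 from row 3 of P and reverse-bump: 7 enters row 2 and ejects 6; 6 enters row 1 and ejects 5. So w(7) = 5. P is now [[1, 2, 6], [3, 7], [4]].
Step i=6: Q has 6 at row 3, column 1; remove 4 from row 3 of P and reverse-bump: 4 enters row 2 and ejects 3; 3 enters row 1 and ejects 2. So w(6) = 2. P is now [[1, 3, 6], [4, 7]].
Step i=5: Q has 5 at row 2, column 2; remove 7 from row 2 of P and reverse-bump: 7 enters row 1 and ejects 6. So w(5) = 6. P is now [[1, 3, 7], [4]].
Step i=4: Q has 4 at row 1, column 3; remove that cell from P, ejecting 7. So w(4) = 7. P is now [[1, 3], [4]].
Step i=3: Q has 3 at row 1, column 2; remove that cell from P, ejecting 3. So w(3) = 3. P is now [[1], [4]].
Step i=2: Q has 2 at row 2, column 1; remove 4 from row 2 of P and reverse-bump: 4 enters row 1 and ejects 1. So w(2) = 1. P is now [[4]].
Step i=1: Q has 1 at row 1, column 1; remove that cell from P, ejecting 4. So w(1) = 4. P is now [].

So w = 4 1 3 7 6 2 5.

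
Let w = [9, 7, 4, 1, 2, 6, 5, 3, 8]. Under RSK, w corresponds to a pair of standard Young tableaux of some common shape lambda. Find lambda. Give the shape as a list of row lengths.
[4, 2, 1, 1, 1]

RSK row insertion gives P = [[1, 2, 3, 8], [4, 5], [6], [7], [9]], which has shape [4, 2, 1, 1, 1].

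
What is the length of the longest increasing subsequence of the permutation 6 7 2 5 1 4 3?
2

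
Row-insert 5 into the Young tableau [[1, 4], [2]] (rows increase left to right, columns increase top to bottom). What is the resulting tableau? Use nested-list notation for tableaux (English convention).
5 is larger than every entry of row 1, so it is appended to row 1. The new tableau is [[1, 4, 5], [2]].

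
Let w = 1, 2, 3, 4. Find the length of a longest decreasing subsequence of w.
1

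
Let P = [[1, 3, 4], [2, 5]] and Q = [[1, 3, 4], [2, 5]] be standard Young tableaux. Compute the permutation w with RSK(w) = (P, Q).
Reverse RSK: for i = n, n-1, ..., 1, locate i in Q, remove the corresponding corner cell from P, and reverse-bump its entry up through P; the value ejected from row 1 is w(i).

So w = 2 1 3 5 4.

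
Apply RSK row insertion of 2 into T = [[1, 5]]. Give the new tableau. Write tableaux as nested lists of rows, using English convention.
[[1, 2], [5]]

In row 1, 2 replaces 5 (the leftmost entry greater than 2); 5 is bumped to row 2. 5 starts a new row 2. The new tableau is [[1, 2], [5]].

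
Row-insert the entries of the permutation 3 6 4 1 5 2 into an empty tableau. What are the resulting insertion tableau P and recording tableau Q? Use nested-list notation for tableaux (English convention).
P = [[1, 2, 5], [3, 4], [6]], Q = [[1, 2, 5], [3, 6], [4]]

Insert each entry of the permutation into P by Schensted row insertion, recording in Q the position of each new cell.

Insert 3: appended to row 1. P = [[3]].
Insert 6: appended to row 1. P = [[3, 6]].
Insert 4: 4 bumps 6 from row 1; 6 starts row 2. P = [[3, 4], [6]].
Insert 1: 1 bumps 3 from row 1; 3 bumps 6 from row 2; 6 starts row 3. P = [[1, 4], [3], [6]].
Insert 5: appended to row 1. P = [[1, 4, 5], [3], [6]].
Insert 2: 2 bumps 4 from row 1; 4 appends to row 2. P = [[1, 2, 5], [3, 4], [6]].

So P = [[1, 2, 5], [3, 4], [6]], Q = [[1, 2, 5], [3, 6], [4]].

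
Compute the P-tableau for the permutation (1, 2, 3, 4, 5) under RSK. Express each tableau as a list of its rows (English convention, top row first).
P = [[1, 2, 3, 4, 5]]

Insert 1: appended to row 1. P = [[1]].
Insert 2: appended to row 1. P = [[1, 2]].
Insert 3: appended to row 1. P = [[1, 2, 3]].
Insert 4: appended to row 1. P = [[1, 2, 3, 4]].
Insert 5: appended to row 1. P = [[1, 2, 3, 4, 5]].

So P = [[1, 2, 3, 4, 5]].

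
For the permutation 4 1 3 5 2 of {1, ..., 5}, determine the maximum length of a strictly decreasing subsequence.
3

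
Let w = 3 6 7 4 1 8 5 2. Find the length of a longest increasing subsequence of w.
4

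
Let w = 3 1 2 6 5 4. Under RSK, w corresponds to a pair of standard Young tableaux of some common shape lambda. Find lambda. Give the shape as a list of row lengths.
Row-insert each entry into an empty tableau.

After inserting 3: P = [[3]].
After inserting 1: P = [[1], [3]].
After inserting 2: P = [[1, 2], [3]].
After inserting 6: P = [[1, 2, 6], [3]].
After inserting 5: P = [[1, 2, 5], [3, 6]].
After inserting 4: P = [[1, 2, 4], [3, 5], [6]].

The final insertion tableau P = [[1, 2, 4], [3, 5], [6]] has shape [3, 2, 1].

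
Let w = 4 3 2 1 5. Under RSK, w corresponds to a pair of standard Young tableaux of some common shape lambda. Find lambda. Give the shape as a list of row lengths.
[2, 1, 1, 1]

RSK row insertion gives P = [[1, 5], [2], [3], [4]], which has shape [2, 1, 1, 1].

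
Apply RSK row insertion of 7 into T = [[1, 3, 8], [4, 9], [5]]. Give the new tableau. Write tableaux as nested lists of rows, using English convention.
[[1, 3, 7], [4, 8], [5, 9]]

In row 1, 7 replaces 8 (the leftmost entry greater than 7); 8 is bumped to row 2. In row 2, 8 replaces 9 (the leftmost entry greater than 8); 9 is bumped to row 3. 9 is appended to row 3. The new tableau is [[1, 3, 7], [4, 8], [5, 9]].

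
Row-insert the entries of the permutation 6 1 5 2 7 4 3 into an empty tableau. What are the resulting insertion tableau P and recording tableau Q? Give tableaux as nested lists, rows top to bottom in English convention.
Insert each entry of the permutation into P by Schensted row insertion, recording in Q the position of each new cell.

After inserting 6: P = [[6]].
After inserting 1: P = [[1], [6]].
After inserting 5: P = [[1, 5], [6]].
After inserting 2: P = [[1, 2], [5], [6]].
After inserting 7: P = [[1, 2, 7], [5], [6]].
After inserting 4: P = [[1, 2, 4], [5, 7], [6]].
After inserting 3: P = [[1, 2, 3], [4, 7], [5], [6]].

So P = [[1, 2, 3], [4, 7], [5], [6]], Q = [[1, 3, 5], [2, 6], [4], [7]].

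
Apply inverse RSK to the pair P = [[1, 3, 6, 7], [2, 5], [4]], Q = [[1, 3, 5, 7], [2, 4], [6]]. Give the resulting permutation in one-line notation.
Reverse the RSK construction: for i from n down to 1, find the cell of Q containing i, remove the entry at that cell from P, and reverse-bump it up through P; the value ejected from row 1 is w(i).

Step i=7: Q has 7 at row 1, column 4; remove that cell from P, ejecting 7. So w(7) = 7. P is now [[1, 3, 6], [2, 5], [4]].
Step i=6: Q has 6 at row 3, column 1; remove 4 from row 3 of P and reverse-bump: 4 enters row 2 and ejects 2; 2 enters row 1 and ejects 1. So w(6) = 1. P is now [[2, 3, 6], [4, 5]].
Step i=5: Q has 5 at row 1, column 3; remove that cell from P, ejecting 6. So w(5) = 6. P is now [[2, 3], [4, 5]].
Step i=4: Q has 4 at row 2, column 2; remove 5 from row 2 of P and reverse-bump: 5 enters row 1 and ejects 3. So w(4) = 3. P is now [[2, 5], [4]].
Step i=3: Q has 3 at row 1, column 2; remove that cell from P, ejecting 5. So w(3) = 5. P is now [[2], [4]].
Step i=2: Q has 2 at row 2, column 1; remove 4 from row 2 of P and reverse-bump: 4 enters row 1 and ejects 2. So w(2) = 2. P is now [[4]].
Step i=1: Q has 1 at row 1, column 1; remove that cell from P, ejecting 4. So w(1) = 4. P is now [].

So w = 4 2 5 3 6 1 7.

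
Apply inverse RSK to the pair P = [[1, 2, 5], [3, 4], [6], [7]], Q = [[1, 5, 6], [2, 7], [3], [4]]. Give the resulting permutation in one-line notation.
Reverse RSK: for i = n, n-1, ..., 1, locate i in Q, remove the corresponding corner cell from P, and reverse-bump its entry up through P; the value ejected from row 1 is w(i).

So w = 7 6 3 1 4 5 2.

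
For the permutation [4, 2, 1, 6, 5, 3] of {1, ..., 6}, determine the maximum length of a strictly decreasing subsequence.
3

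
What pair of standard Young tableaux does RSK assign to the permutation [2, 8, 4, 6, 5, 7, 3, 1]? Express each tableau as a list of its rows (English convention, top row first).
P = [[1, 3, 5, 7], [2], [4], [6], [8]], Q = [[1, 2, 4, 6], [3], [5], [7], [8]]

Insert each entry of the permutation into P by Schensted row insertion, recording in Q the position of each new cell.

Insert 2: appended to row 1. P = [[2]], Q = [[1]].
Insert 8: appended to row 1. P = [[2, 8]], Q = [[1, 2]].
Insert 4: 4 bumps 8 from row 1; 8 starts row 2. P = [[2, 4], [8]], Q = [[1, 2], [3]].
Insert 6: appended to row 1. P = [[2, 4, 6], [8]], Q = [[1, 2, 4], [3]].
Insert 5: 5 bumps 6 from row 1; 6 bumps 8 from row 2; 8 starts row 3. P = [[2, 4, 5], [6], [8]], Q = [[1, 2, 4], [3], [5]].
Insert 7: appended to row 1. P = [[2, 4, 5, 7], [6], [8]], Q = [[1, 2, 4, 6], [3], [5]].
Insert 3: 3 bumps 4 from row 1; 4 bumps 6 from row 2; 6 bumps 8 from row 3; 8 starts row 4. P = [[2, 3, 5, 7], [4], [6], [8]], Q = [[1, 2, 4, 6], [3], [5], [7]].
Insert 1: 1 bumps 2 from row 1; 2 bumps 4 from row 2; 4 bumps 6 from row 3; 6 bumps 8 from row 4; 8 starts row 5. P = [[1, 3, 5, 7], [2], [4], [6], [8]], Q = [[1, 2, 4, 6], [3], [5], [7], [8]].

So P = [[1, 3, 5, 7], [2], [4], [6], [8]], Q = [[1, 2, 4, 6], [3], [5], [7], [8]].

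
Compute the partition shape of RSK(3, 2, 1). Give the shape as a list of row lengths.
[1, 1, 1]

RSK row insertion gives P = [[1], [2], [3]], which has shape [1, 1, 1].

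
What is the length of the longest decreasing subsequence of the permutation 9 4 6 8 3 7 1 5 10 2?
5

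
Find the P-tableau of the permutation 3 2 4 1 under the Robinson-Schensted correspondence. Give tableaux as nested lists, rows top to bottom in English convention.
P = [[1, 4], [2], [3]]

Insert 3: appended to row 1. P = [[3]].
Insert 2: 2 bumps 3 from row 1; 3 starts row 2. P = [[2], [3]].
Insert 4: appended to row 1. P = [[2, 4], [3]].
Insert 1: 1 bumps 2 from row 1; 2 bumps 3 from row 2; 3 starts row 3. P = [[1, 4], [2], [3]].

So P = [[1, 4], [2], [3]].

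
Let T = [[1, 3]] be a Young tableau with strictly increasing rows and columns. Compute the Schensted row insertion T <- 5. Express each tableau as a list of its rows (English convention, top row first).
5 is larger than every entry of row 1, so it is appended to row 1. The new tableau is [[1, 3, 5]].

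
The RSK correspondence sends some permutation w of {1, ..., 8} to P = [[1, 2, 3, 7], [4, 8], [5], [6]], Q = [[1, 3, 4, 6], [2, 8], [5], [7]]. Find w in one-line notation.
6 1 2 5 4 8 3 7

Reverse the RSK construction: for i from n down to 1, find the cell of Q containing i, remove the entry at that cell from P, and reverse-bump it up through P; the value ejected from row 1 is w(i).

Step i=8: Q has 8 at row 2, column 2; remove 8 from row 2 of P and reverse-bump: 8 enters row 1 and ejects 7. So w(8) = 7. P is now [[1, 2, 3, 8], [4], [5], [6]].
Step i=7: Q has 7 at row 4, column 1; remove 6 from row 4 of P and reverse-bump: 6 enters row 3 and ejects 5; 5 enters row 2 and ejects 4; 4 enters row 1 and ejects 3. So w(7) = 3. P is now [[1, 2, 4, 8], [5], [6]].
Step i=6: Q has 6 at row 1, column 4; remove that cell from P, ejecting 8. So w(6) = 8. P is now [[1, 2, 4], [5], [6]].
Step i=5: Q has 5 at row 3, column 1; remove 6 from row 3 of P and reverse-bump: 6 enters row 2 and ejects 5; 5 enters row 1 and ejects 4. So w(5) = 4. P is now [[1, 2, 5], [6]].
Step i=4: Q has 4 at row 1, column 3; remove that cell from P, ejecting 5. So w(4) = 5. P is now [[1, 2], [6]].
Step i=3: Q has 3 at row 1, column 2; remove that cell from P, ejecting 2. So w(3) = 2. P is now [[1], [6]].
Step i=2: Q has 2 at row 2, column 1; remove 6 from row 2 of P and reverse-bump: 6 enters row 1 and ejects 1. So w(2) = 1. P is now [[6]].
Step i=1: Q has 1 at row 1, column 1; remove that cell from P, ejecting 6. So w(1) = 6. P is now [].

So w = 6 1 2 5 4 8 3 7.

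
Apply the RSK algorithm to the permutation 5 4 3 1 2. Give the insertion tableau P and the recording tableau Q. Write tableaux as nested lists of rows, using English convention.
Insert each entry of the permutation into P by Schensted row insertion, recording in Q the position of each new cell.

Insert 5: appended to row 1. P = [[5]].
Insert 4: 4 bumps 5 from row 1; 5 starts row 2. P = [[4], [5]].
Insert 3: 3 bumps 4 from row 1; 4 bumps 5 from row 2; 5 starts row 3. P = [[3], [4], [5]].
Insert 1: 1 bumps 3 from row 1; 3 bumps 4 from row 2; 4 bumps 5 from row 3; 5 starts row 4. P = [[1], [3], [4], [5]].
Insert 2: appended to row 1. P = [[1, 2], [3], [4], [5]].

So P = [[1, 2], [3], [4], [5]], Q = [[1, 5], [2], [3], [4]].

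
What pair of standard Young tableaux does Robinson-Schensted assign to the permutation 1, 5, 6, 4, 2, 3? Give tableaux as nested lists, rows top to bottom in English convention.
P = [[1, 2, 3], [4, 6], [5]], Q = [[1, 2, 3], [4, 6], [5]]

Insert each entry of the permutation into P by Schensted row insertion, recording in Q the position of each new cell.

Insert 1: appended to row 1. P = [[1]].
Insert 5: appended to row 1. P = [[1, 5]].
Insert 6: appended to row 1. P = [[1, 5, 6]].
Insert 4: 4 bumps 5 from row 1; 5 starts row 2. P = [[1, 4, 6], [5]].
Insert 2: 2 bumps 4 from row 1; 4 bumps 5 from row 2; 5 starts row 3. P = [[1, 2, 6], [4], [5]].
Insert 3: 3 bumps 6 from row 1; 6 appends to row 2. P = [[1, 2, 3], [4, 6], [5]].

So P = [[1, 2, 3], [4, 6], [5]], Q = [[1, 2, 3], [4, 6], [5]].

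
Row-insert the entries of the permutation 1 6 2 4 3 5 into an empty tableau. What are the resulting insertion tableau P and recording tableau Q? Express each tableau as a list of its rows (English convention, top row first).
P = [[1, 2, 3, 5], [4], [6]], Q = [[1, 2, 4, 6], [3], [5]]

Insert each entry of the permutation into P by Schensted row insertion, recording in Q the position of each new cell.

Insert 1: appended to row 1. P = [[1]], Q = [[1]].
Insert 6: appended to row 1. P = [[1, 6]], Q = [[1, 2]].
Insert 2: 2 bumps 6 from row 1; 6 starts row 2. P = [[1, 2], [6]], Q = [[1, 2], [3]].
Insert 4: appended to row 1. P = [[1, 2, 4], [6]], Q = [[1, 2, 4], [3]].
Insert 3: 3 bumps 4 from row 1; 4 bumps 6 from row 2; 6 starts row 3. P = [[1, 2, 3], [4], [6]], Q = [[1, 2, 4], [3], [5]].
Insert 5: appended to row 1. P = [[1, 2, 3, 5], [4], [6]], Q = [[1, 2, 4, 6], [3], [5]].

So P = [[1, 2, 3, 5], [4], [6]], Q = [[1, 2, 4, 6], [3], [5]].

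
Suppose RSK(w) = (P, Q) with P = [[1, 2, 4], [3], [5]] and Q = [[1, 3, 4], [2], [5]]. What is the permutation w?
Reverse RSK: for i = n, n-1, ..., 1, locate i in Q, remove the corresponding corner cell from P, and reverse-bump its entry up through P; the value ejected from row 1 is w(i).

So w = 5 1 3 4 2.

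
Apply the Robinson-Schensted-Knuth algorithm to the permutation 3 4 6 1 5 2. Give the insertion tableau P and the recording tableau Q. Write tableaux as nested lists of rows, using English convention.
P = [[1, 2, 5], [3, 4], [6]], Q = [[1, 2, 3], [4, 5], [6]]

Insert each entry of the permutation into P by Schensted row insertion, recording in Q the position of each new cell.

Insert 3: appended to row 1. P = [[3]].
Insert 4: appended to row 1. P = [[3, 4]].
Insert 6: appended to row 1. P = [[3, 4, 6]].
Insert 1: 1 bumps 3 from row 1; 3 starts row 2. P = [[1, 4, 6], [3]].
Insert 5: 5 bumps 6 from row 1; 6 appends to row 2. P = [[1, 4, 5], [3, 6]].
Insert 2: 2 bumps 4 from row 1; 4 bumps 6 from row 2; 6 starts row 3. P = [[1, 2, 5], [3, 4], [6]].

So P = [[1, 2, 5], [3, 4], [6]], Q = [[1, 2, 3], [4, 5], [6]].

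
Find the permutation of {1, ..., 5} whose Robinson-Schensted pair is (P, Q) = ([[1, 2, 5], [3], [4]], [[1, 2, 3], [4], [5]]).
Reverse the RSK construction: for i from n down to 1, find the cell of Q containing i, remove the entry at that cell from P, and reverse-bump it up through P; the value ejected from row 1 is w(i).

Step i=5: Q has 5 at row 3, column 1; remove 4 from row 3 of P and reverse-bump: 4 enters row 2 and ejects 3; 3 enters row 1 and ejects 2. So w(5) = 2. P is now [[1, 3, 5], [4]].
Step i=4: Q has 4 at row 2, column 1; remove 4 from row 2 of P and reverse-bump: 4 enters row 1 and ejects 3. So w(4) = 3. P is now [[1, 4, 5]].
Step i=3: Q has 3 at row 1, column 3; remove that cell from P, ejecting 5. So w(3) = 5. P is now [[1, 4]].
Step i=2: Q has 2 at row 1, column 2; remove that cell from P, ejecting 4. So w(2) = 4. P is now [[1]].
Step i=1: Q has 1 at row 1, column 1; remove that cell from P, ejecting 1. So w(1) = 1. P is now [].

So w = 1 4 5 3 2.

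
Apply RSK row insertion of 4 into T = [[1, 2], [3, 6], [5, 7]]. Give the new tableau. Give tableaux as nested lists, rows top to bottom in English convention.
[[1, 2, 4], [3, 6], [5, 7]]

4 is larger than every entry of row 1, so it is appended to row 1. The new tableau is [[1, 2, 4], [3, 6], [5, 7]].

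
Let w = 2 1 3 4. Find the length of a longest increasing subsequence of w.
3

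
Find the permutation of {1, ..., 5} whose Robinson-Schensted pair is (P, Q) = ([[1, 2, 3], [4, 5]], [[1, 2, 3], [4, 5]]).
Reverse the RSK construction: for i from n down to 1, find the cell of Q containing i, remove the entry at that cell from P, and reverse-bump it up through P; the value ejected from row 1 is w(i).

Step i=5: Q has 5 at row 2, column 2; remove 5 from row 2 of P and reverse-bump: 5 enters row 1 and ejects 3. So w(5) = 3. P is now [[1, 2, 5], [4]].
Step i=4: Q has 4 at row 2, column 1; remove 4 from row 2 of P and reverse-bump: 4 enters row 1 and ejects 2. So w(4) = 2. P is now [[1, 4, 5]].
Step i=3: Q has 3 at row 1, column 3; remove that cell from P, ejecting 5. So w(3) = 5. P is now [[1, 4]].
Step i=2: Q has 2 at row 1, column 2; remove that cell from P, ejecting 4. So w(2) = 4. P is now [[1]].
Step i=1: Q has 1 at row 1, column 1; remove that cell from P, ejecting 1. So w(1) = 1. P is now [].

So w = 1 4 5 2 3.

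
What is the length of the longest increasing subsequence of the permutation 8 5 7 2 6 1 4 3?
2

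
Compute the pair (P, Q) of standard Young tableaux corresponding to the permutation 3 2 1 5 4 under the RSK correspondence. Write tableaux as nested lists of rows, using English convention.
Insert each entry of the permutation into P by Schensted row insertion, recording in Q the position of each new cell.

Insert 3: appended to row 1. P = [[3]], Q = [[1]].
Insert 2: 2 bumps 3 from row 1; 3 starts row 2. P = [[2], [3]], Q = [[1], [2]].
Insert 1: 1 bumps 2 from row 1; 2 bumps 3 from row 2; 3 starts row 3. P = [[1], [2], [3]], Q = [[1], [2], [3]].
Insert 5: appended to row 1. P = [[1, 5], [2], [3]], Q = [[1, 4], [2], [3]].
Insert 4: 4 bumps 5 from row 1; 5 appends to row 2. P = [[1, 4], [2, 5], [3]], Q = [[1, 4], [2, 5], [3]].

So P = [[1, 4], [2, 5], [3]], Q = [[1, 4], [2, 5], [3]].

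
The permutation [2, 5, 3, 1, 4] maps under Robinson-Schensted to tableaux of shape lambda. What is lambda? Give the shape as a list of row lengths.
RSK row insertion gives P = [[1, 3, 4], [2], [5]], which has shape [3, 1, 1].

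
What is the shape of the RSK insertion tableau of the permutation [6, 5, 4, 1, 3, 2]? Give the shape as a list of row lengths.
Row-insert each entry into an empty tableau.

After inserting 6: P = [[6]].
After inserting 5: P = [[5], [6]].
After inserting 4: P = [[4], [5], [6]].
After inserting 1: P = [[1], [4], [5], [6]].
After inserting 3: P = [[1, 3], [4], [5], [6]].
After inserting 2: P = [[1, 2], [3], [4], [5], [6]].

The final insertion tableau P = [[1, 2], [3], [4], [5], [6]] has shape [2, 1, 1, 1, 1].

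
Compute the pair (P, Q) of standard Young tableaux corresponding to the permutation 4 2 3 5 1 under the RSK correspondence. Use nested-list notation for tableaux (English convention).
Insert each entry of the permutation into P by Schensted row insertion, recording in Q the position of each new cell.

Insert 4: appended to row 1. P = [[4]].
Insert 2: 2 bumps 4 from row 1; 4 starts row 2. P = [[2], [4]].
Insert 3: appended to row 1. P = [[2, 3], [4]].
Insert 5: appended to row 1. P = [[2, 3, 5], [4]].
Insert 1: 1 bumps 2 from row 1; 2 bumps 4 from row 2; 4 starts row 3. P = [[1, 3, 5], [2], [4]].

So P = [[1, 3, 5], [2], [4]], Q = [[1, 3, 4], [2], [5]].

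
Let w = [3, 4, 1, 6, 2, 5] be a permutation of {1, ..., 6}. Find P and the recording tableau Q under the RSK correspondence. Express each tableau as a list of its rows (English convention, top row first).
P = [[1, 2, 5], [3, 4, 6]], Q = [[1, 2, 4], [3, 5, 6]]

Insert each entry of the permutation into P by Schensted row insertion, recording in Q the position of each new cell.

Insert 3: appended to row 1. P = [[3]], Q = [[1]].
Insert 4: appended to row 1. P = [[3, 4]], Q = [[1, 2]].
Insert 1: 1 bumps 3 from row 1; 3 starts row 2. P = [[1, 4], [3]], Q = [[1, 2], [3]].
Insert 6: appended to row 1. P = [[1, 4, 6], [3]], Q = [[1, 2, 4], [3]].
Insert 2: 2 bumps 4 from row 1; 4 appends to row 2. P = [[1, 2, 6], [3, 4]], Q = [[1, 2, 4], [3, 5]].
Insert 5: 5 bumps 6 from row 1; 6 appends to row 2. P = [[1, 2, 5], [3, 4, 6]], Q = [[1, 2, 4], [3, 5, 6]].

So P = [[1, 2, 5], [3, 4, 6]], Q = [[1, 2, 4], [3, 5, 6]].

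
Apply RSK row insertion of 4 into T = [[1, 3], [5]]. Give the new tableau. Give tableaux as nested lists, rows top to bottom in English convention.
[[1, 3, 4], [5]]

4 is larger than every entry of row 1, so it is appended to row 1. The new tableau is [[1, 3, 4], [5]].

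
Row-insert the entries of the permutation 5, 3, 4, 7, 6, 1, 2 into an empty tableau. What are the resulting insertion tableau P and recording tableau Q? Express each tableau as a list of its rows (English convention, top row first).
Insert each entry of the permutation into P by Schensted row insertion, recording in Q the position of each new cell.

Insert 5: appended to row 1. P = [[5]], Q = [[1]].
Insert 3: 3 bumps 5 from row 1; 5 starts row 2. P = [[3], [5]], Q = [[1], [2]].
Insert 4: appended to row 1. P = [[3, 4], [5]], Q = [[1, 3], [2]].
Insert 7: appended to row 1. P = [[3, 4, 7], [5]], Q = [[1, 3, 4], [2]].
Insert 6: 6 bumps 7 from row 1; 7 appends to row 2. P = [[3, 4, 6], [5, 7]], Q = [[1, 3, 4], [2, 5]].
Insert 1: 1 bumps 3 from row 1; 3 bumps 5 from row 2; 5 starts row 3. P = [[1, 4, 6], [3, 7], [5]], Q = [[1, 3, 4], [2, 5], [6]].
Insert 2: 2 bumps 4 from row 1; 4 bumps 7 from row 2; 7 appends to row 3. P = [[1, 2, 6], [3, 4], [5, 7]], Q = [[1, 3, 4], [2, 5], [6, 7]].

So P = [[1, 2, 6], [3, 4], [5, 7]], Q = [[1, 3, 4], [2, 5], [6, 7]].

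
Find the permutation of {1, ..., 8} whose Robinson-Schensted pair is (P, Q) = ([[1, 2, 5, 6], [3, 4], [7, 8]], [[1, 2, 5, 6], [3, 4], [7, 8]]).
Reverse RSK: for i = n, n-1, ..., 1, locate i in Q, remove the corresponding corner cell from P, and reverse-bump its entry up through P; the value ejected from row 1 is w(i).

So w = 7 8 3 4 5 6 1 2.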